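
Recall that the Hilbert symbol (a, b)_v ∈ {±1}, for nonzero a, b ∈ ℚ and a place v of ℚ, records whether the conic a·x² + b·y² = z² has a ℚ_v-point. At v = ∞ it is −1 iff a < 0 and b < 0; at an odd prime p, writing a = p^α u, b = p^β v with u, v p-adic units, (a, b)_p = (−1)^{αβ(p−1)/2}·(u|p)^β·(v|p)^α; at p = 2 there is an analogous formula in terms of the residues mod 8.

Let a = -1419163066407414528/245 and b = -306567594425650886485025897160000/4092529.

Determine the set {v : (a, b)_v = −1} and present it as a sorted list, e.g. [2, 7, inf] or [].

(a, b) ≡ (-1059735, -53909) mod (ℚ^×)²; places V = {2, 3, 5, 7, 11, 17, 31, 37, 43, 47, 53, ∞}.
(a,b)_5: α=-1, u≡3; β=4, v≡1 (mod 5); (3|5)=-1, (1|5)=+1; sign (−1)^0·-1^4·+1^-1 = +1.
(a,b)_3: α=3, u≡2; β=4, v≡1 (mod 3); (2|3)=-1, (1|3)=+1; sign (−1)^0·-1^4·+1^3 = +1.
(a,b)_53: α=1, u≡12; β=2, v≡23 (mod 53); (12|53)=-1, (23|53)=-1; sign (−1)^0·-1^2·-1^1 = -1.
(a,b)_17: α=0, u≡5; β=-4, v≡16 (mod 17); (5|17)=-1, (16|17)=+1; sign (−1)^0·-1^-4·+1^0 = +1.
(a,b)_2: α=8, β=6; u≡1, v≡3 (mod 8); ε(u)ε(v)=0·1, αω(v)=8·1, βω(u)=6·0; sum ≡ 0  ⇒  +1.
(a,b)_∞: sgn(-1059735)=−, sgn(-53909)=−, so -1.
(a,b)_47: α=2, u≡36; β=3, v≡28 (mod 47); (36|47)=+1, (28|47)=+1; sign (−1)^0·+1^3·+1^2 = +1.
(a,b)_37: α=2, u≡23; β=3, v≡17 (mod 37); (23|37)=-1, (17|37)=-1; sign (−1)^0·-1^3·-1^2 = -1.
(a,b)_31: α=3, u≡14; β=5, v≡25 (mod 31); (14|31)=+1, (25|31)=+1; sign (−1)^1·+1^5·+1^3 = -1.
(a,b)_7: α=-2, u≡2; β=-2, v≡5 (mod 7); (2|7)=+1, (5|7)=-1; sign (−1)^0·+1^-2·-1^-2 = +1.
(a,b)_11: α=0, u≡3; β=2, v≡2 (mod 11); (3|11)=+1, (2|11)=-1; sign (−1)^0·+1^2·-1^0 = +1.
(a,b)_43: α=1, u≡3; β=2, v≡21 (mod 43); (3|43)=-1, (21|43)=+1; sign (−1)^0·-1^2·+1^1 = +1.
Ram(-1059735, -53909) = {31, 37, 53, ∞}; no ℚ_31-point on the conic.

[31, 37, 53, inf]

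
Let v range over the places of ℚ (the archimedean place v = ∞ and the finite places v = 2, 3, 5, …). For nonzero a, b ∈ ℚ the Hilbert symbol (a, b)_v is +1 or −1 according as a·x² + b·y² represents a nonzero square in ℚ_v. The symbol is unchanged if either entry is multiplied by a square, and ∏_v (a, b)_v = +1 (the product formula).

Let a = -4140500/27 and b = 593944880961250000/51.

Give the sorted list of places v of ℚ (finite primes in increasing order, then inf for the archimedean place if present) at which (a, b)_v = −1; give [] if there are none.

[5, 41]

Mod squares: a ≡ -15, b ≡ 10455. Check v ∈ {∞, 2, 3, 5, 7, 13, 17, 41}.
v=3: a=3^-3·(≡1), b=3^-1·(≡2) mod 3; (1|3)=+1, (2|3)=-1; (−1)^{-3·-1·1}·(+1)^-1·(-1)^-3 = +1.
v=41: a=41^0·(≡17), b=41^1·(≡37) mod 41; (17|41)=-1, (37|41)=+1; (−1)^{0·1·20}·(-1)^1·(+1)^0 = -1.
v=∞: -15 < 0 and 10455 > 0  ⇒  (a,b)_∞ = +1.
v=2: v_2(a)=2, v_2(b)=4; units ≡ 1, 7 (mod 8); ε·ε+αω+βω = 0·1+2·0+4·0 ≡ 0  ⇒  (a,b)_2 = +1.
v=17: a=17^0·(≡2), b=17^-1·(≡14) mod 17; (2|17)=+1, (14|17)=-1; (−1)^{0·-1·8}·(+1)^-1·(-1)^0 = +1.
v=5: a=5^3·(≡3), b=5^7·(≡4) mod 5; (3|5)=-1, (4|5)=+1; (−1)^{3·7·2}·(-1)^7·(+1)^3 = -1.
v=13: a=13^2·(≡5), b=13^6·(≡10) mod 13; (5|13)=-1, (10|13)=+1; (−1)^{2·6·6}·(-1)^6·(+1)^2 = +1.
v=7: a=7^2·(≡3), b=7^4·(≡2) mod 7; (3|7)=-1, (2|7)=+1; (−1)^{2·4·3}·(-1)^4·(+1)^2 = +1.
Ram(-15, 10455) = {5, 41}; no ℚ_5-point on the conic.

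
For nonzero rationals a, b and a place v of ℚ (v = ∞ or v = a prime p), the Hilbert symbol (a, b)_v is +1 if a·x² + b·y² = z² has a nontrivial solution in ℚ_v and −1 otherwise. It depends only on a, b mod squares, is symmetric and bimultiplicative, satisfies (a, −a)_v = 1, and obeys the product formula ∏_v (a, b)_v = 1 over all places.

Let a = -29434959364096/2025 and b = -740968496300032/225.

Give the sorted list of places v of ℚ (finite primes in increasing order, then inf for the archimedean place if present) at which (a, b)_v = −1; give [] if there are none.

Mod squares: a ≡ -19, b ≡ -323323. Check v ∈ {∞, 2, 3, 5, 7, 11, 13, 17, 19}.
v=5: a=5^-2·(≡4), b=5^-2·(≡2) mod 5; (4|5)=+1, (2|5)=-1; (−1)^{-2·-2·2}·(+1)^-2·(-1)^-2 = +1.
v=2: v_2(a)=18, v_2(b)=16; units ≡ 5, 5 (mod 8); ε·ε+αω+βω = 0·0+18·1+16·1 ≡ 0  ⇒  (a,b)_2 = +1.
v=7: a=7^0·(≡4), b=7^1·(≡4) mod 7; (4|7)=+1, (4|7)=+1; (−1)^{0·1·3}·(+1)^1·(+1)^0 = +1.
v=13: a=13^2·(≡2), b=13^1·(≡8) mod 13; (2|13)=-1, (8|13)=-1; (−1)^{2·1·6}·(-1)^1·(-1)^2 = -1.
v=11: a=11^2·(≡9), b=11^3·(≡10) mod 11; (9|11)=+1, (10|11)=-1; (−1)^{2·3·5}·(+1)^3·(-1)^2 = +1.
v=∞: -19 < 0 and -323323 < 0  ⇒  (a,b)_∞ = -1.
v=19: a=19^1·(≡12), b=19^1·(≡9) mod 19; (12|19)=-1, (9|19)=+1; (−1)^{1·1·9}·(-1)^1·(+1)^1 = +1.
v=3: a=3^-4·(≡2), b=3^-2·(≡2) mod 3; (2|3)=-1, (2|3)=-1; (−1)^{-4·-2·1}·(-1)^-2·(-1)^-4 = +1.
v=17: a=17^2·(≡8), b=17^3·(≡2) mod 17; (8|17)=+1, (2|17)=+1; (−1)^{2·3·8}·(+1)^3·(+1)^2 = +1.
(-19, -323323 / ℚ) ramifies at {13, ∞}: a division algebra.

[13, inf]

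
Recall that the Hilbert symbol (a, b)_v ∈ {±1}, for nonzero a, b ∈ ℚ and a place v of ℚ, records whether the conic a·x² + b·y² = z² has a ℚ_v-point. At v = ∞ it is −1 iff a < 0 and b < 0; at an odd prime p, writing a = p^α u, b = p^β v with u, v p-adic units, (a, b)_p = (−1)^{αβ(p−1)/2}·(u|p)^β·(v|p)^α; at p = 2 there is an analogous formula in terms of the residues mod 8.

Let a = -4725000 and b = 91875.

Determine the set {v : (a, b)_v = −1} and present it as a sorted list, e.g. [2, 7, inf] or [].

(a, b) ≡ (-210, 3) mod (ℚ^×)²; places V = {2, 3, 5, 7, ∞}.
(a,b)_2: α=3, β=0; u≡7, v≡3 (mod 8); ε(u)ε(v)=1·1, αω(v)=3·1, βω(u)=0·0; sum ≡ 0  ⇒  +1.
(a,b)_5: α=5, u≡3; β=4, v≡2 (mod 5); (3|5)=-1, (2|5)=-1; sign (−1)^0·-1^4·-1^5 = -1.
(a,b)_7: α=1, u≡3; β=2, v≡6 (mod 7); (3|7)=-1, (6|7)=-1; sign (−1)^0·-1^2·-1^1 = -1.
(a,b)_3: α=3, u≡2; β=1, v≡1 (mod 3); (2|3)=-1, (1|3)=+1; sign (−1)^1·-1^1·+1^3 = +1.
(a,b)_∞: sgn(-210)=−, sgn(3)=+, so +1.
Ram(-210, 3) = {5, 7}; no ℚ_5-point on the conic.

[5, 7]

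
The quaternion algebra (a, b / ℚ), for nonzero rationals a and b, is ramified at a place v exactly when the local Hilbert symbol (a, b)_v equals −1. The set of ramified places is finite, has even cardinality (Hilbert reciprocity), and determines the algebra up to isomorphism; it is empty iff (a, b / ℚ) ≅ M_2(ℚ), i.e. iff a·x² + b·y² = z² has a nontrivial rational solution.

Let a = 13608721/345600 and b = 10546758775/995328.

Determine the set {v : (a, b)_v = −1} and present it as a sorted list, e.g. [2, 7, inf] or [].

[2, 31]

Mod squares: a ≡ 6, b ≡ 93. Check v ∈ {∞, 2, 3, 5, 7, 17, 31}.
v=31: a=31^2·(≡15), b=31^3·(≡23) mod 31; (15|31)=-1, (23|31)=-1; (−1)^{2·3·15}·(-1)^3·(-1)^2 = -1.
v=∞: 6 > 0 and 93 > 0  ⇒  (a,b)_∞ = +1.
v=3: a=3^-3·(≡2), b=3^-5·(≡1) mod 3; (2|3)=-1, (1|3)=+1; (−1)^{-3·-5·1}·(-1)^-5·(+1)^-3 = +1.
v=5: a=5^-2·(≡4), b=5^2·(≡2) mod 5; (4|5)=+1, (2|5)=-1; (−1)^{-2·2·2}·(+1)^2·(-1)^-2 = +1.
v=2: v_2(a)=-9, v_2(b)=-12; units ≡ 3, 5 (mod 8); ε·ε+αω+βω = 1·0+-9·1+-12·1 ≡ 1  ⇒  (a,b)_2 = -1.
v=7: a=7^2·(≡6), b=7^2·(≡4) mod 7; (6|7)=-1, (4|7)=+1; (−1)^{2·2·3}·(-1)^2·(+1)^2 = +1.
v=17: a=17^2·(≡12), b=17^2·(≡2) mod 17; (12|17)=-1, (2|17)=+1; (−1)^{2·2·8}·(-1)^2·(+1)^2 = +1.
|Ram(6, 93)| = 2, even; anisotropic at {2, 31}.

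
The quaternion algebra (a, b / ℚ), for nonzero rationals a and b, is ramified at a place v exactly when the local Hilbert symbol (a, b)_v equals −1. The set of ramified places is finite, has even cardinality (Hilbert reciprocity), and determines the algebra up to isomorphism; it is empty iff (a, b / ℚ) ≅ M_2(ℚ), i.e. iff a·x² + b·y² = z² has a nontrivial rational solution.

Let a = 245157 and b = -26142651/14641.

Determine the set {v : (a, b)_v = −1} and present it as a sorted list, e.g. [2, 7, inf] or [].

(a, b) ≡ (245157, -19) mod (ℚ^×)²; places V = {2, 3, 11, 17, 19, 23, ∞}.
(a,b)_23: α=1, u≡10; β=2, v≡13 (mod 23); (10|23)=-1, (13|23)=+1; sign (−1)^0·-1^2·+1^1 = +1.
(a,b)_∞: sgn(245157)=+, sgn(-19)=−, so +1.
(a,b)_17: α=1, u≡5; β=2, v≡8 (mod 17); (5|17)=-1, (8|17)=+1; sign (−1)^0·-1^2·+1^1 = +1.
(a,b)_19: α=1, u≡2; β=1, v≡15 (mod 19); (2|19)=-1, (15|19)=-1; sign (−1)^1·-1^1·-1^1 = -1.
(a,b)_11: α=1, u≡1; β=-4, v≡4 (mod 11); (1|11)=+1, (4|11)=+1; sign (−1)^0·+1^-4·+1^1 = +1.
(a,b)_2: α=0, β=0; u≡5, v≡5 (mod 8); ε(u)ε(v)=0·0, αω(v)=0·1, βω(u)=0·1; sum ≡ 0  ⇒  +1.
(a,b)_3: α=1, u≡2; β=2, v≡2 (mod 3); (2|3)=-1, (2|3)=-1; sign (−1)^0·-1^2·-1^1 = -1.
|Ram(245157, -19)| = 2, even; anisotropic at {3, 19}.

[3, 19]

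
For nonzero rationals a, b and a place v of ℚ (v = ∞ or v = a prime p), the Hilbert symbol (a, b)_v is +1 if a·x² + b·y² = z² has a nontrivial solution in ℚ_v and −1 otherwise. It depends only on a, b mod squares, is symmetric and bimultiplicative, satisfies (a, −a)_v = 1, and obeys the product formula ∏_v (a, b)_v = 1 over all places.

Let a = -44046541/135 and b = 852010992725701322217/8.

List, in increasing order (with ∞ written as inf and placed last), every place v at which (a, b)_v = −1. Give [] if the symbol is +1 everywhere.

Mod squares: a ≡ -111435, b ≡ 114. Check v ∈ {∞, 2, 3, 5, 7, 11, 17, 19, 23}.
v=∞: -111435 < 0 and 114 > 0  ⇒  (a,b)_∞ = +1.
v=3: a=3^-3·(≡1), b=3^1·(≡2) mod 3; (1|3)=+1, (2|3)=-1; (−1)^{-3·1·1}·(+1)^1·(-1)^-3 = +1.
v=2: v_2(a)=0, v_2(b)=-3; units ≡ 5, 1 (mod 8); ε·ε+αω+βω = 0·0+0·0+-3·1 ≡ 1  ⇒  (a,b)_2 = -1.
v=7: a=7^2·(≡5), b=7^0·(≡4) mod 7; (5|7)=-1, (4|7)=+1; (−1)^{2·0·3}·(-1)^0·(+1)^2 = +1.
v=5: a=5^-1·(≡2), b=5^0·(≡4) mod 5; (2|5)=-1, (4|5)=+1; (−1)^{-1·0·2}·(-1)^0·(+1)^-1 = +1.
v=11: a=11^2·(≡8), b=11^6·(≡1) mod 11; (8|11)=-1, (1|11)=+1; (−1)^{2·6·5}·(-1)^6·(+1)^2 = +1.
v=23: a=23^1·(≡6), b=23^4·(≡20) mod 23; (6|23)=+1, (20|23)=-1; (−1)^{1·4·11}·(+1)^4·(-1)^1 = -1.
v=19: a=19^1·(≡4), b=19^3·(≡16) mod 19; (4|19)=+1, (16|19)=+1; (−1)^{1·3·9}·(+1)^3·(+1)^1 = -1.
v=17: a=17^1·(≡3), b=17^4·(≡11) mod 17; (3|17)=-1, (11|17)=-1; (−1)^{1·4·8}·(-1)^4·(-1)^1 = -1.
(-111435, 114 / ℚ) ramifies at {2, 17, 19, 23}: a division algebra.

[2, 17, 19, 23]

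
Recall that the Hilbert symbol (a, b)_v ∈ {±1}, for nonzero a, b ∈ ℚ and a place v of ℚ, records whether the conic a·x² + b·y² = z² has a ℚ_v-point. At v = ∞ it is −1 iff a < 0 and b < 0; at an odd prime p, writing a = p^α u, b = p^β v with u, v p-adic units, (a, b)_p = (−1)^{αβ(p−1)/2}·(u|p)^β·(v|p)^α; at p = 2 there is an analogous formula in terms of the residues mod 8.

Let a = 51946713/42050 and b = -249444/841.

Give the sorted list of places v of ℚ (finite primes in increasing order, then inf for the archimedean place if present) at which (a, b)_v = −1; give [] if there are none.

[17, 41]

Mod squares: a ≡ 1394, b ≡ -41. Check v ∈ {∞, 2, 3, 5, 7, 13, 17, 29, 41}.
v=5: a=5^-2·(≡4), b=5^0·(≡1) mod 5; (4|5)=+1, (1|5)=+1; (−1)^{-2·0·2}·(+1)^0·(+1)^-2 = +1.
v=7: a=7^2·(≡1), b=7^0·(≡1) mod 7; (1|7)=+1, (1|7)=+1; (−1)^{2·0·3}·(+1)^0·(+1)^2 = +1.
v=3: a=3^2·(≡2), b=3^2·(≡1) mod 3; (2|3)=-1, (1|3)=+1; (−1)^{2·2·1}·(-1)^2·(+1)^2 = +1.
v=2: v_2(a)=-1, v_2(b)=2; units ≡ 1, 7 (mod 8); ε·ε+αω+βω = 0·1+-1·0+2·0 ≡ 0  ⇒  (a,b)_2 = +1.
v=∞: 1394 > 0 and -41 < 0  ⇒  (a,b)_∞ = +1.
v=17: a=17^1·(≡14), b=17^0·(≡6) mod 17; (14|17)=-1, (6|17)=-1; (−1)^{1·0·8}·(-1)^0·(-1)^1 = -1.
v=41: a=41^1·(≡7), b=41^1·(≡9) mod 41; (7|41)=-1, (9|41)=+1; (−1)^{1·1·20}·(-1)^1·(+1)^1 = -1.
v=13: a=13^2·(≡12), b=13^2·(≡5) mod 13; (12|13)=+1, (5|13)=-1; (−1)^{2·2·6}·(+1)^2·(-1)^2 = +1.
v=29: a=29^-2·(≡11), b=29^-2·(≡14) mod 29; (11|29)=-1, (14|29)=-1; (−1)^{-2·-2·14}·(-1)^-2·(-1)^-2 = +1.
|Ram(1394, -41)| = 2, even; anisotropic at {17, 41}.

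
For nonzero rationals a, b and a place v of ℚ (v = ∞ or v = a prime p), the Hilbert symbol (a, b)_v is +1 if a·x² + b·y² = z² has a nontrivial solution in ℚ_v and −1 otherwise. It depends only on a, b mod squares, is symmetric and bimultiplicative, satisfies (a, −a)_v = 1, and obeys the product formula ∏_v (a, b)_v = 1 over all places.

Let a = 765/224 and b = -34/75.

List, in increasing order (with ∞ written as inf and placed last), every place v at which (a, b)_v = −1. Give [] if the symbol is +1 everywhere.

Mod squares: a ≡ 1190, b ≡ -102. Check v ∈ {∞, 2, 3, 5, 7, 17}.
v=2: v_2(a)=-5, v_2(b)=1; units ≡ 3, 5 (mod 8); ε·ε+αω+βω = 1·0+-5·1+1·1 ≡ 0  ⇒  (a,b)_2 = +1.
v=5: a=5^1·(≡2), b=5^-2·(≡2) mod 5; (2|5)=-1, (2|5)=-1; (−1)^{1·-2·2}·(-1)^-2·(-1)^1 = -1.
v=∞: 1190 > 0 and -102 < 0  ⇒  (a,b)_∞ = +1.
v=17: a=17^1·(≡15), b=17^1·(≡7) mod 17; (15|17)=+1, (7|17)=-1; (−1)^{1·1·8}·(+1)^1·(-1)^1 = -1.
v=7: a=7^-1·(≡4), b=7^0·(≡3) mod 7; (4|7)=+1, (3|7)=-1; (−1)^{-1·0·3}·(+1)^0·(-1)^-1 = -1.
v=3: a=3^2·(≡2), b=3^-1·(≡2) mod 3; (2|3)=-1, (2|3)=-1; (−1)^{2·-1·1}·(-1)^-1·(-1)^2 = -1.
(1190, -102 / ℚ) ramifies at {3, 5, 7, 17}: a division algebra.

[3, 5, 7, 17]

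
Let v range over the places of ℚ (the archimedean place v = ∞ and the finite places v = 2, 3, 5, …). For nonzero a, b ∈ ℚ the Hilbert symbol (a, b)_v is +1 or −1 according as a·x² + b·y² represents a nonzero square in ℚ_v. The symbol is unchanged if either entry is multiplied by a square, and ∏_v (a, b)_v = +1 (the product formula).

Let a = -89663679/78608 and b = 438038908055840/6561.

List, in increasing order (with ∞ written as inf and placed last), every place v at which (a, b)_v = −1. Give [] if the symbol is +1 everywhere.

[5, 19, 31, 41]

(a, b) ≡ (-384047, 1547709410) mod (ℚ^×)²; places V = {2, 3, 5, 7, 13, 17, 19, 29, 31, 41, ∞}.
(a,b)_5: α=0, u≡2; β=1, v≡3 (mod 5); (2|5)=-1, (3|5)=-1; sign (−1)^0·-1^1·-1^0 = -1.
(a,b)_19: α=1, u≡12; β=3, v≡14 (mod 19); (12|19)=-1, (14|19)=-1; sign (−1)^1·-1^3·-1^1 = -1.
(a,b)_29: α=1, u≡12; β=1, v≡2 (mod 29); (12|29)=-1, (2|29)=-1; sign (−1)^0·-1^1·-1^1 = +1.
(a,b)_2: α=-4, β=5; u≡1, v≡1 (mod 8); ε(u)ε(v)=0·0, αω(v)=-4·0, βω(u)=5·0; sum ≡ 0  ⇒  +1.
(a,b)_13: α=0, u≡9; β=1, v≡7 (mod 13); (9|13)=+1, (7|13)=-1; sign (−1)^0·+1^1·-1^0 = +1.
(a,b)_7: α=2, u≡4; β=2, v≡1 (mod 7); (4|7)=+1, (1|7)=+1; sign (−1)^0·+1^2·+1^2 = +1.
(a,b)_31: α=0, u≡30; β=1, v≡3 (mod 31); (30|31)=-1, (3|31)=-1; sign (−1)^0·-1^1·-1^0 = -1.
(a,b)_17: α=-3, u≡1; β=1, v≡16 (mod 17); (1|17)=+1, (16|17)=+1; sign (−1)^0·+1^1·+1^-3 = +1.
(a,b)_41: α=1, u≡28; β=1, v≡23 (mod 41); (28|41)=-1, (23|41)=+1; sign (−1)^0·-1^1·+1^1 = -1.
(a,b)_∞: sgn(-384047)=−, sgn(1547709410)=+, so +1.
(a,b)_3: α=4, u≡1; β=-8, v≡2 (mod 3); (1|3)=+1, (2|3)=-1; sign (−1)^0·+1^-8·-1^4 = +1.
(-384047, 1547709410 / ℚ) ramifies at {5, 19, 31, 41}: a division algebra.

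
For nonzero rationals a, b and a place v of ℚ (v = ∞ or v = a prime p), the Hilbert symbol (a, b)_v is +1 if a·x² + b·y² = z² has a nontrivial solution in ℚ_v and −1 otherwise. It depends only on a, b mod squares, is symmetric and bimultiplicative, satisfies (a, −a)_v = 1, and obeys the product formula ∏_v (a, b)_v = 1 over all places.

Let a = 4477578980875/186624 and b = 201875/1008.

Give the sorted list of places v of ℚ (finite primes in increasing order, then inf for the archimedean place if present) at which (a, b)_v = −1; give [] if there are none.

[11, 19]

(a, b) ≡ (715, 2261) mod (ℚ^×)²; places V = {2, 3, 5, 7, 11, 13, 17, 19, ∞}.
(a,b)_11: α=1, u≡6; β=0, v≡2 (mod 11); (6|11)=-1, (2|11)=-1; sign (−1)^0·-1^0·-1^1 = -1.
(a,b)_3: α=-6, u≡1; β=-2, v≡2 (mod 3); (1|3)=+1, (2|3)=-1; sign (−1)^0·+1^-2·-1^-6 = +1.
(a,b)_19: α=2, u≡13; β=1, v≡4 (mod 19); (13|19)=-1, (4|19)=+1; sign (−1)^0·-1^1·+1^2 = -1.
(a,b)_2: α=-8, β=-4; u≡3, v≡5 (mod 8); ε(u)ε(v)=1·0, αω(v)=-8·1, βω(u)=-4·1; sum ≡ 0  ⇒  +1.
(a,b)_∞: sgn(715)=+, sgn(2261)=+, so +1.
(a,b)_7: α=4, u≡1; β=-1, v≡4 (mod 7); (1|7)=+1, (4|7)=+1; sign (−1)^0·+1^-1·+1^4 = +1.
(a,b)_17: α=2, u≡4; β=1, v≡12 (mod 17); (4|17)=+1, (12|17)=-1; sign (−1)^0·+1^1·-1^2 = +1.
(a,b)_13: α=1, u≡1; β=0, v≡9 (mod 13); (1|13)=+1, (9|13)=+1; sign (−1)^0·+1^0·+1^1 = +1.
(a,b)_5: α=3, u≡3; β=4, v≡1 (mod 5); (3|5)=-1, (1|5)=+1; sign (−1)^0·-1^4·+1^3 = +1.
Ram(715, 2261) = {11, 19}; no ℚ_11-point on the conic.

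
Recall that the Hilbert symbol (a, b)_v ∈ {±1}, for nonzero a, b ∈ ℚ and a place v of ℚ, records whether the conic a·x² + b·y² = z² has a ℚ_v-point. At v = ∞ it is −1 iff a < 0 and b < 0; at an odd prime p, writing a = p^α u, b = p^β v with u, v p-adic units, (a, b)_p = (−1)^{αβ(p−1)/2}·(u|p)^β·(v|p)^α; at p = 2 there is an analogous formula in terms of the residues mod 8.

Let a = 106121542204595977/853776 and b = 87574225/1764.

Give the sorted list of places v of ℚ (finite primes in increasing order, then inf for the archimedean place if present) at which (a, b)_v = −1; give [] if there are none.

[19, 23]

Mod squares: a ≡ 12673, b ≡ 12121. Check v ∈ {∞, 2, 3, 5, 7, 11, 17, 19, 23, 29, 31}.
v=5: a=5^0·(≡2), b=5^2·(≡1) mod 5; (2|5)=-1, (1|5)=+1; (−1)^{0·2·2}·(-1)^2·(+1)^0 = +1.
v=∞: 12673 > 0 and 12121 > 0  ⇒  (a,b)_∞ = +1.
v=19: a=19^3·(≡14), b=19^0·(≡8) mod 19; (14|19)=-1, (8|19)=-1; (−1)^{3·0·9}·(-1)^0·(-1)^3 = -1.
v=31: a=31^2·(≡25), b=31^1·(≡8) mod 31; (25|31)=+1, (8|31)=+1; (−1)^{2·1·15}·(+1)^1·(+1)^2 = +1.
v=23: a=23^1·(≡14), b=23^1·(≡14) mod 23; (14|23)=-1, (14|23)=-1; (−1)^{1·1·11}·(-1)^1·(-1)^1 = -1.
v=3: a=3^-2·(≡1), b=3^-2·(≡1) mod 3; (1|3)=+1, (1|3)=+1; (−1)^{-2·-2·1}·(+1)^-2·(+1)^-2 = +1.
v=2: v_2(a)=-4, v_2(b)=-2; units ≡ 1, 1 (mod 8); ε·ε+αω+βω = 0·0+-4·0+-2·0 ≡ 0  ⇒  (a,b)_2 = +1.
v=7: a=7^-2·(≡3), b=7^-2·(≡4) mod 7; (3|7)=-1, (4|7)=+1; (−1)^{-2·-2·3}·(-1)^-2·(+1)^-2 = +1.
v=11: a=11^-2·(≡3), b=11^0·(≡6) mod 11; (3|11)=+1, (6|11)=-1; (−1)^{-2·0·5}·(+1)^0·(-1)^-2 = +1.
v=17: a=17^6·(≡8), b=17^3·(≡2) mod 17; (8|17)=+1, (2|17)=+1; (−1)^{6·3·8}·(+1)^3·(+1)^6 = +1.
v=29: a=29^1·(≡8), b=29^0·(≡24) mod 29; (8|29)=-1, (24|29)=+1; (−1)^{1·0·14}·(-1)^0·(+1)^1 = +1.
(12673, 12121 / ℚ) ramifies at {19, 23}: a division algebra.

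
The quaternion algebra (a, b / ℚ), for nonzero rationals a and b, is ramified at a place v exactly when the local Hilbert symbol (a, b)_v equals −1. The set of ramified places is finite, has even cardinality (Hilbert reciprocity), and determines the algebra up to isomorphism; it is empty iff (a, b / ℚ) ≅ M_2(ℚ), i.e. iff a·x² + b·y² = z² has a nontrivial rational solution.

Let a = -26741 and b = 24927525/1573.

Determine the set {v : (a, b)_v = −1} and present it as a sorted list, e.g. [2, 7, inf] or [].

Mod squares: a ≡ -221, b ≡ 29393. Check v ∈ {∞, 2, 3, 5, 7, 11, 13, 17, 19}.
v=19: a=19^0·(≡11), b=19^1·(≡8) mod 19; (11|19)=+1, (8|19)=-1; (−1)^{0·1·9}·(+1)^1·(-1)^0 = +1.
v=3: a=3^0·(≡1), b=3^2·(≡2) mod 3; (1|3)=+1, (2|3)=-1; (−1)^{0·2·1}·(+1)^2·(-1)^0 = +1.
v=13: a=13^1·(≡10), b=13^-1·(≡3) mod 13; (10|13)=+1, (3|13)=+1; (−1)^{1·-1·6}·(+1)^-1·(+1)^1 = +1.
v=5: a=5^0·(≡4), b=5^2·(≡2) mod 5; (4|5)=+1, (2|5)=-1; (−1)^{0·2·2}·(+1)^2·(-1)^0 = +1.
v=∞: -221 < 0 and 29393 > 0  ⇒  (a,b)_∞ = +1.
v=2: v_2(a)=0, v_2(b)=0; units ≡ 3, 1 (mod 8); ε·ε+αω+βω = 1·0+0·0+0·1 ≡ 0  ⇒  (a,b)_2 = +1.
v=7: a=7^0·(≡6), b=7^3·(≡3) mod 7; (6|7)=-1, (3|7)=-1; (−1)^{0·3·3}·(-1)^3·(-1)^0 = -1.
v=17: a=17^1·(≡8), b=17^1·(≡14) mod 17; (8|17)=+1, (14|17)=-1; (−1)^{1·1·8}·(+1)^1·(-1)^1 = -1.
v=11: a=11^2·(≡10), b=11^-2·(≡9) mod 11; (10|11)=-1, (9|11)=+1; (−1)^{2·-2·5}·(-1)^-2·(+1)^2 = +1.
|Ram(-221, 29393)| = 2, even; anisotropic at {7, 17}.

[7, 17]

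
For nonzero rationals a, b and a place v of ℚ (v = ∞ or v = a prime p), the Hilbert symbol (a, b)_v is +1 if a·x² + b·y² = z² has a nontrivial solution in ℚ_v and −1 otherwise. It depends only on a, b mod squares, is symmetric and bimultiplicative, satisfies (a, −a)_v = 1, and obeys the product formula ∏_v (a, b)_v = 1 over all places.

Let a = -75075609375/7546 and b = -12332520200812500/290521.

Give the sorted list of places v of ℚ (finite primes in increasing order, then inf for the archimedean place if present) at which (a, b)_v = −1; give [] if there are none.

(a, b) ≡ (-6006, -13) mod (ℚ^×)²; places V = {2, 3, 5, 7, 11, 13, ∞}.
(a,b)_2: α=-1, β=2; u≡5, v≡3 (mod 8); ε(u)ε(v)=0·1, αω(v)=-1·1, βω(u)=2·1; sum ≡ 1  ⇒  -1.
(a,b)_∞: sgn(-6006)=−, sgn(-13)=−, so -1.
(a,b)_13: α=3, u≡7; β=5, v≡3 (mod 13); (7|13)=-1, (3|13)=+1; sign (−1)^0·-1^5·+1^3 = -1.
(a,b)_7: α=-3, u≡3; β=-4, v≡2 (mod 7); (3|7)=-1, (2|7)=+1; sign (−1)^0·-1^-4·+1^-3 = +1.
(a,b)_3: α=7, u≡2; β=12, v≡2 (mod 3); (2|3)=-1, (2|3)=-1; sign (−1)^0·-1^12·-1^7 = -1.
(a,b)_11: α=-1, u≡9; β=-2, v≡5 (mod 11); (9|11)=+1, (5|11)=+1; sign (−1)^0·+1^-2·+1^-1 = +1.
(a,b)_5: α=6, u≡1; β=6, v≡3 (mod 5); (1|5)=+1, (3|5)=-1; sign (−1)^0·+1^6·-1^6 = +1.
|Ram(-6006, -13)| = 4, even; anisotropic at {2, 3, 13, ∞}.

[2, 3, 13, inf]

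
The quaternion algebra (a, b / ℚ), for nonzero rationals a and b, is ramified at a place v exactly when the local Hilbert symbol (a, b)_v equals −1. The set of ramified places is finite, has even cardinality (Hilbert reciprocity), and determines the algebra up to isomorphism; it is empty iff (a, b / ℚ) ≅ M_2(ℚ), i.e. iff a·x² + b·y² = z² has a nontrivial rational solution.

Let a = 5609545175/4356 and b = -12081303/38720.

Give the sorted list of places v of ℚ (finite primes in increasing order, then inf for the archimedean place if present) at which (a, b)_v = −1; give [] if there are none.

(a, b) ≡ (1327703, -235) mod (ℚ^×)²; places V = {2, 3, 5, 11, 13, 41, 47, 53, ∞}.
(a,b)_∞: sgn(1327703)=+, sgn(-235)=−, so +1.
(a,b)_11: α=-2, u≡1; β=-2, v≡8 (mod 11); (1|11)=+1, (8|11)=-1; sign (−1)^0·+1^-2·-1^-2 = +1.
(a,b)_3: α=-2, u≡2; β=2, v≡2 (mod 3); (2|3)=-1, (2|3)=-1; sign (−1)^0·-1^2·-1^-2 = +1.
(a,b)_2: α=-2, β=-6; u≡7, v≡5 (mod 8); ε(u)ε(v)=1·0, αω(v)=-2·1, βω(u)=-6·0; sum ≡ 0  ⇒  +1.
(a,b)_47: α=1, u≡32; β=1, v≡36 (mod 47); (32|47)=+1, (36|47)=+1; sign (−1)^1·+1^1·+1^1 = -1.
(a,b)_41: α=1, u≡15; β=0, v≡13 (mod 41); (15|41)=-1, (13|41)=-1; sign (−1)^0·-1^0·-1^1 = -1.
(a,b)_5: α=2, u≡2; β=-1, v≡3 (mod 5); (2|5)=-1, (3|5)=-1; sign (−1)^0·-1^-1·-1^2 = -1.
(a,b)_53: α=1, u≡27; β=0, v≡21 (mod 53); (27|53)=-1, (21|53)=-1; sign (−1)^0·-1^0·-1^1 = -1.
(a,b)_13: α=3, u≡10; β=4, v≡1 (mod 13); (10|13)=+1, (1|13)=+1; sign (−1)^0·+1^4·+1^3 = +1.
|Ram(1327703, -235)| = 4, even; anisotropic at {5, 41, 47, 53}.

[5, 41, 47, 53]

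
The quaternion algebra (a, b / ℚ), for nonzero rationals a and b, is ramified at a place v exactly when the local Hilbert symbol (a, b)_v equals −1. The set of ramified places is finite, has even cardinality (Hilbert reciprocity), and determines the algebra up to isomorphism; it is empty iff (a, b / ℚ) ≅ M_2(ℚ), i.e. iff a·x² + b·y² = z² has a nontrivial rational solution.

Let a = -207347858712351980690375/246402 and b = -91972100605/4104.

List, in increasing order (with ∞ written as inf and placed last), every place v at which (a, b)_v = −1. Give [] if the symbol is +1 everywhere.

[2, 3, 7, 17, 31, inf]

Mod squares: a ≡ -41230, b ≡ -2102730. Check v ∈ {∞, 2, 3, 5, 7, 11, 13, 17, 19, 29, 31}.
v=11: a=11^4·(≡3), b=11^2·(≡6) mod 11; (3|11)=+1, (6|11)=-1; (−1)^{4·2·5}·(+1)^2·(-1)^4 = +1.
v=7: a=7^7·(≡1), b=7^3·(≡4) mod 7; (1|7)=+1, (4|7)=+1; (−1)^{7·3·3}·(+1)^3·(+1)^7 = -1.
v=31: a=31^3·(≡22), b=31^1·(≡15) mod 31; (22|31)=-1, (15|31)=-1; (−1)^{3·1·15}·(-1)^1·(-1)^3 = -1.
v=3: a=3^-6·(≡2), b=3^-3·(≡1) mod 3; (2|3)=-1, (1|3)=+1; (−1)^{-6·-3·1}·(-1)^-3·(+1)^-6 = -1.
v=29: a=29^2·(≡15), b=29^2·(≡3) mod 29; (15|29)=-1, (3|29)=-1; (−1)^{2·2·14}·(-1)^2·(-1)^2 = +1.
v=5: a=5^3·(≡1), b=5^1·(≡1) mod 5; (1|5)=+1, (1|5)=+1; (−1)^{3·1·2}·(+1)^1·(+1)^3 = +1.
v=17: a=17^2·(≡11), b=17^1·(≡13) mod 17; (11|17)=-1, (13|17)=+1; (−1)^{2·1·8}·(-1)^1·(+1)^2 = -1.
v=19: a=19^1·(≡3), b=19^-1·(≡11) mod 19; (3|19)=-1, (11|19)=+1; (−1)^{1·-1·9}·(-1)^-1·(+1)^1 = +1.
v=∞: -41230 < 0 and -2102730 < 0  ⇒  (a,b)_∞ = -1.
v=13: a=13^-2·(≡2), b=13^0·(≡2) mod 13; (2|13)=-1, (2|13)=-1; (−1)^{-2·0·6}·(-1)^0·(-1)^-2 = +1.
v=2: v_2(a)=-1, v_2(b)=-3; units ≡ 1, 3 (mod 8); ε·ε+αω+βω = 0·1+-1·1+-3·0 ≡ 1  ⇒  (a,b)_2 = -1.
Ram(-41230, -2102730) = {2, 3, 7, 17, 31, ∞}; no ℚ_2-point on the conic.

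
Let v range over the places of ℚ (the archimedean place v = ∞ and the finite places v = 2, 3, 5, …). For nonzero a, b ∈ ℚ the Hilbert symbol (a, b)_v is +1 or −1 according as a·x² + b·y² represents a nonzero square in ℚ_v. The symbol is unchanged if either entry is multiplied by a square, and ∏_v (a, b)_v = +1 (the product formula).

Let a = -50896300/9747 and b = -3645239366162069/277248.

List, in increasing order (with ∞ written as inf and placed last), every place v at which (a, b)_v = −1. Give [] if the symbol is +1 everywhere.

[13, inf]

(a, b) ≡ (-31161, -663) mod (ℚ^×)²; places V = {2, 3, 5, 7, 13, 17, 19, 23, 47, ∞}.
(a,b)_∞: sgn(-31161)=−, sgn(-663)=−, so -1.
(a,b)_23: α=0, u≡12; β=2, v≡4 (mod 23); (12|23)=+1, (4|23)=+1; sign (−1)^0·+1^2·+1^0 = +1.
(a,b)_5: α=2, u≡4; β=0, v≡2 (mod 5); (4|5)=+1, (2|5)=-1; sign (−1)^0·+1^0·-1^2 = +1.
(a,b)_2: α=2, β=-8; u≡7, v≡1 (mod 8); ε(u)ε(v)=1·0, αω(v)=2·0, βω(u)=-8·0; sum ≡ 0  ⇒  +1.
(a,b)_17: α=1, u≡12; β=5, v≡12 (mod 17); (12|17)=-1, (12|17)=-1; sign (−1)^0·-1^5·-1^1 = +1.
(a,b)_7: α=2, u≡3; β=0, v≡4 (mod 7); (3|7)=-1, (4|7)=+1; sign (−1)^0·-1^0·+1^2 = +1.
(a,b)_13: α=1, u≡11; β=3, v≡9 (mod 13); (11|13)=-1, (9|13)=+1; sign (−1)^0·-1^3·+1^1 = -1.
(a,b)_3: α=-3, u≡2; β=-1, v≡1 (mod 3); (2|3)=-1, (1|3)=+1; sign (−1)^1·-1^-1·+1^-3 = +1.
(a,b)_19: α=-2, u≡8; β=-2, v≡2 (mod 19); (8|19)=-1, (2|19)=-1; sign (−1)^0·-1^-2·-1^-2 = +1.
(a,b)_47: α=1, u≡25; β=2, v≡36 (mod 47); (25|47)=+1, (36|47)=+1; sign (−1)^0·+1^2·+1^1 = +1.
|Ram(-31161, -663)| = 2, even; anisotropic at {13, ∞}.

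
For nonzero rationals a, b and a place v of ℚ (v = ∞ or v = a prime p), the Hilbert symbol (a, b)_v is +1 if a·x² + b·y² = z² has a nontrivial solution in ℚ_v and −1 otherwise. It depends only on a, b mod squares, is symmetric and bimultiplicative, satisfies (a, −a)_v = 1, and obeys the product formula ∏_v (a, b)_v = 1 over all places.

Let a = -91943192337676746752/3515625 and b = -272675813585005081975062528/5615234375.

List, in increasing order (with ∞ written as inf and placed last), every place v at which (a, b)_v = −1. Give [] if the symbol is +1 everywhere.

(a, b) ≡ (-7671167, -11215246154) mod (ℚ^×)²; places V = {2, 3, 5, 7, 17, 23, 29, 31, 37, 43, 53, ∞}.
(a,b)_53: α=1, u≡25; β=1, v≡8 (mod 53); (25|53)=+1, (8|53)=-1; sign (−1)^0·+1^1·-1^1 = -1.
(a,b)_2: α=14, β=21; u≡1, v≡3 (mod 8); ε(u)ε(v)=0·1, αω(v)=14·1, βω(u)=21·0; sum ≡ 0  ⇒  +1.
(a,b)_29: α=1, u≡14; β=1, v≡5 (mod 29); (14|29)=-1, (5|29)=+1; sign (−1)^0·-1^1·+1^1 = -1.
(a,b)_43: α=2, u≡27; β=3, v≡40 (mod 43); (27|43)=-1, (40|43)=+1; sign (−1)^0·-1^3·+1^2 = -1.
(a,b)_31: α=1, u≡8; β=1, v≡5 (mod 31); (8|31)=+1, (5|31)=+1; sign (−1)^1·+1^1·+1^1 = -1.
(a,b)_∞: sgn(-7671167)=−, sgn(-11215246154)=−, so -1.
(a,b)_3: α=-2, u≡1; β=6, v≡1 (mod 3); (1|3)=+1, (1|3)=+1; sign (−1)^0·+1^6·+1^-2 = +1.
(a,b)_37: α=2, u≡18; β=2, v≡1 (mod 37); (18|37)=-1, (1|37)=+1; sign (−1)^0·-1^2·+1^2 = +1.
(a,b)_23: α=1, u≡15; β=-1, v≡21 (mod 23); (15|23)=-1, (21|23)=-1; sign (−1)^1·-1^-1·-1^1 = -1.
(a,b)_7: α=1, u≡2; β=1, v≡3 (mod 7); (2|7)=+1, (3|7)=-1; sign (−1)^1·+1^1·-1^1 = +1.
(a,b)_17: α=2, u≡15; β=3, v≡1 (mod 17); (15|17)=+1, (1|17)=+1; sign (−1)^0·+1^3·+1^2 = +1.
(a,b)_5: α=-8, u≡2; β=-12, v≡4 (mod 5); (2|5)=-1, (4|5)=+1; sign (−1)^0·-1^-12·+1^-8 = +1.
(-7671167, -11215246154 / ℚ) ramifies at {23, 29, 31, 43, 53, ∞}: a division algebra.

[23, 29, 31, 43, 53, inf]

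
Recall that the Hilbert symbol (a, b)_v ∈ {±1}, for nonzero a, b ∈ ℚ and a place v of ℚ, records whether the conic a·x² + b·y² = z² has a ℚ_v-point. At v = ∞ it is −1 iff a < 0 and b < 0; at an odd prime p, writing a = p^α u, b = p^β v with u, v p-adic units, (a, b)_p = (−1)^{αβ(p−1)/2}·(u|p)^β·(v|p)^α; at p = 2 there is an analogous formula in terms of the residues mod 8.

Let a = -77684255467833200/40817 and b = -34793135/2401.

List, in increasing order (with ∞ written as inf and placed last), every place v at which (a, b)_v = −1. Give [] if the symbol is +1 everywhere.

Mod squares: a ≡ -18505639, b ≡ -25415. Check v ∈ {∞, 2, 5, 7, 13, 17, 19, 23, 37, 47, 53}.
v=∞: -18505639 < 0 and -25415 < 0  ⇒  (a,b)_∞ = -1.
v=2: v_2(a)=4, v_2(b)=0; units ≡ 1, 1 (mod 8); ε·ε+αω+βω = 0·0+4·0+0·0 ≡ 0  ⇒  (a,b)_2 = +1.
v=7: a=7^-4·(≡1), b=7^-4·(≡1) mod 7; (1|7)=+1, (1|7)=+1; (−1)^{-4·-4·3}·(+1)^-4·(+1)^-4 = +1.
v=13: a=13^0·(≡10), b=13^1·(≡5) mod 13; (10|13)=+1, (5|13)=-1; (−1)^{0·1·6}·(+1)^1·(-1)^0 = +1.
v=37: a=37^2·(≡17), b=37^2·(≡36) mod 37; (17|37)=-1, (36|37)=+1; (−1)^{2·2·18}·(-1)^2·(+1)^2 = +1.
v=23: a=23^1·(≡16), b=23^1·(≡14) mod 23; (16|23)=+1, (14|23)=-1; (−1)^{1·1·11}·(+1)^1·(-1)^1 = +1.
v=53: a=53^1·(≡43), b=53^0·(≡29) mod 53; (43|53)=+1, (29|53)=+1; (−1)^{1·0·26}·(+1)^0·(+1)^1 = +1.
v=19: a=19^5·(≡6), b=19^0·(≡1) mod 19; (6|19)=+1, (1|19)=+1; (−1)^{5·0·9}·(+1)^0·(+1)^5 = +1.
v=5: a=5^2·(≡1), b=5^1·(≡3) mod 5; (1|5)=+1, (3|5)=-1; (−1)^{2·1·2}·(+1)^1·(-1)^2 = +1.
v=47: a=47^1·(≡26), b=47^0·(≡18) mod 47; (26|47)=-1, (18|47)=+1; (−1)^{1·0·23}·(-1)^0·(+1)^1 = +1.
v=17: a=17^-1·(≡11), b=17^1·(≡15) mod 17; (11|17)=-1, (15|17)=+1; (−1)^{-1·1·8}·(-1)^1·(+1)^-1 = -1.
Ram(-18505639, -25415) = {17, ∞}; no ℚ_17-point on the conic.

[17, inf]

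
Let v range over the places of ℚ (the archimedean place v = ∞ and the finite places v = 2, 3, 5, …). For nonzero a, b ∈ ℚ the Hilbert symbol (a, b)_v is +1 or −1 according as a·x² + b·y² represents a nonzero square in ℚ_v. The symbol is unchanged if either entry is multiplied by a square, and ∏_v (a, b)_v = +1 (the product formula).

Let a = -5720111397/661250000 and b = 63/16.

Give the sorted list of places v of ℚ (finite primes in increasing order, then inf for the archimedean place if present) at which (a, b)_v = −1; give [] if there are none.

(a, b) ≡ (-385, 7) mod (ℚ^×)²; places V = {2, 3, 5, 7, 11, 13, 17, 23, ∞}.
(a,b)_7: α=1, u≡1; β=1, v≡1 (mod 7); (1|7)=+1, (1|7)=+1; sign (−1)^1·+1^1·+1^1 = -1.
(a,b)_∞: sgn(-385)=−, sgn(7)=+, so +1.
(a,b)_5: α=-7, u≡2; β=0, v≡3 (mod 5); (2|5)=-1, (3|5)=-1; sign (−1)^0·-1^0·-1^-7 = -1.
(a,b)_17: α=2, u≡10; β=0, v≡5 (mod 17); (10|17)=-1, (5|17)=-1; sign (−1)^0·-1^0·-1^2 = +1.
(a,b)_3: α=2, u≡2; β=2, v≡1 (mod 3); (2|3)=-1, (1|3)=+1; sign (−1)^0·-1^2·+1^2 = +1.
(a,b)_2: α=-4, β=-4; u≡7, v≡7 (mod 8); ε(u)ε(v)=1·1, αω(v)=-4·0, βω(u)=-4·0; sum ≡ 1  ⇒  -1.
(a,b)_13: α=4, u≡5; β=0, v≡8 (mod 13); (5|13)=-1, (8|13)=-1; sign (−1)^0·-1^0·-1^4 = +1.
(a,b)_23: α=-2, u≡3; β=0, v≡14 (mod 23); (3|23)=+1, (14|23)=-1; sign (−1)^0·+1^0·-1^-2 = +1.
(a,b)_11: α=1, u≡3; β=0, v≡6 (mod 11); (3|11)=+1, (6|11)=-1; sign (−1)^0·+1^0·-1^1 = -1.
|Ram(-385, 7)| = 4, even; anisotropic at {2, 5, 7, 11}.

[2, 5, 7, 11]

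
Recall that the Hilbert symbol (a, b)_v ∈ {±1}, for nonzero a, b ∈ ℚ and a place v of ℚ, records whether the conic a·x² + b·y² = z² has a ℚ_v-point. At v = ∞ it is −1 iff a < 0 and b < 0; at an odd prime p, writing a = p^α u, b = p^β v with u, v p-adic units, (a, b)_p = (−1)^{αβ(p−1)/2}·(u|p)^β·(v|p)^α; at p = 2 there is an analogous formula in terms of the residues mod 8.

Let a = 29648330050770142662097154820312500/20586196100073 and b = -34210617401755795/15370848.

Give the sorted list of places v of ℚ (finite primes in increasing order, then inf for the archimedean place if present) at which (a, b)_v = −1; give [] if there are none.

(a, b) ≡ (61845, -5895890) mod (ℚ^×)²; places V = {2, 3, 5, 7, 11, 13, 17, 19, 23, 29, 31, 37, 41, 53, ∞}.
(a,b)_19: α=-1, u≡9; β=-1, v≡17 (mod 19); (9|19)=+1, (17|19)=+1; sign (−1)^1·+1^-1·+1^-1 = -1.
(a,b)_5: α=9, u≡1; β=1, v≡2 (mod 5); (1|5)=+1, (2|5)=-1; sign (−1)^0·+1^1·-1^9 = -1.
(a,b)_3: α=-1, u≡2; β=-2, v≡1 (mod 3); (2|3)=-1, (1|3)=+1; sign (−1)^0·-1^-2·+1^-1 = +1.
(a,b)_29: α=-2, u≡15; β=0, v≡20 (mod 29); (15|29)=-1, (20|29)=+1; sign (−1)^0·-1^0·+1^-2 = +1.
(a,b)_23: α=-2, u≡22; β=0, v≡11 (mod 23); (22|23)=-1, (11|23)=-1; sign (−1)^0·-1^0·-1^-2 = +1.
(a,b)_41: α=2, u≡19; β=0, v≡36 (mod 41); (19|41)=-1, (36|41)=+1; sign (−1)^0·-1^0·+1^2 = +1.
(a,b)_31: α=3, u≡17; β=1, v≡6 (mod 31); (17|31)=-1, (6|31)=-1; sign (−1)^1·-1^1·-1^3 = -1.
(a,b)_2: α=2, β=-5; u≡5, v≡7 (mod 8); ε(u)ε(v)=0·1, αω(v)=2·0, βω(u)=-5·1; sum ≡ 1  ⇒  -1.
(a,b)_37: α=4, u≡23; β=4, v≡19 (mod 37); (23|37)=-1, (19|37)=-1; sign (−1)^0·-1^4·-1^4 = +1.
(a,b)_∞: sgn(61845)=+, sgn(-5895890)=−, so +1.
(a,b)_11: α=2, u≡5; β=1, v≡7 (mod 11); (5|11)=+1, (7|11)=-1; sign (−1)^0·+1^1·-1^2 = +1.
(a,b)_17: α=-2, u≡8; β=0, v≡1 (mod 17); (8|17)=+1, (1|17)=+1; sign (−1)^0·+1^0·+1^-2 = +1.
(a,b)_13: α=2, u≡12; β=1, v≡10 (mod 13); (12|13)=+1, (10|13)=+1; sign (−1)^0·+1^1·+1^2 = +1.
(a,b)_7: α=11, u≡1; β=7, v≡5 (mod 7); (1|7)=+1, (5|7)=-1; sign (−1)^1·+1^7·-1^11 = +1.
(a,b)_53: α=-2, u≡49; β=-2, v≡6 (mod 53); (49|53)=+1, (6|53)=+1; sign (−1)^0·+1^-2·+1^-2 = +1.
(61845, -5895890 / ℚ) ramifies at {2, 5, 19, 31}: a division algebra.

[2, 5, 19, 31]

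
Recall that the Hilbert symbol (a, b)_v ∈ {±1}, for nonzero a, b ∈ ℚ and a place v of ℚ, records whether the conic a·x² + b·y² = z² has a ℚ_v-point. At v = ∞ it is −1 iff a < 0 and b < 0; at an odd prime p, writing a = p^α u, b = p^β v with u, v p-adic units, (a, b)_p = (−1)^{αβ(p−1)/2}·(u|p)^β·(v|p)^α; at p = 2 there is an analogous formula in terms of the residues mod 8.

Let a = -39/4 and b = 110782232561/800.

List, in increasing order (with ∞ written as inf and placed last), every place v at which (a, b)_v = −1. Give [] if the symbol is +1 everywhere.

[13, 19]

(a, b) ≡ (-39, 418) mod (ℚ^×)²; places V = {2, 3, 5, 7, 11, 13, 19, 23, ∞}.
(a,b)_5: α=0, u≡4; β=-2, v≡3 (mod 5); (4|5)=+1, (3|5)=-1; sign (−1)^0·+1^-2·-1^0 = +1.
(a,b)_2: α=-2, β=-5; u≡1, v≡1 (mod 8); ε(u)ε(v)=0·0, αω(v)=-2·0, βω(u)=-5·0; sum ≡ 0  ⇒  +1.
(a,b)_11: α=0, u≡4; β=3, v≡9 (mod 11); (4|11)=+1, (9|11)=+1; sign (−1)^0·+1^3·+1^0 = +1.
(a,b)_3: α=1, u≡2; β=0, v≡1 (mod 3); (2|3)=-1, (1|3)=+1; sign (−1)^0·-1^0·+1^1 = +1.
(a,b)_19: α=0, u≡14; β=1, v≡14 (mod 19); (14|19)=-1, (14|19)=-1; sign (−1)^0·-1^1·-1^0 = -1.
(a,b)_∞: sgn(-39)=−, sgn(418)=+, so +1.
(a,b)_13: α=1, u≡9; β=2, v≡5 (mod 13); (9|13)=+1, (5|13)=-1; sign (−1)^0·+1^2·-1^1 = -1.
(a,b)_7: α=0, u≡6; β=2, v≡3 (mod 7); (6|7)=-1, (3|7)=-1; sign (−1)^0·-1^2·-1^0 = +1.
(a,b)_23: α=0, u≡19; β=2, v≡16 (mod 23); (19|23)=-1, (16|23)=+1; sign (−1)^0·-1^2·+1^0 = +1.
|Ram(-39, 418)| = 2, even; anisotropic at {13, 19}.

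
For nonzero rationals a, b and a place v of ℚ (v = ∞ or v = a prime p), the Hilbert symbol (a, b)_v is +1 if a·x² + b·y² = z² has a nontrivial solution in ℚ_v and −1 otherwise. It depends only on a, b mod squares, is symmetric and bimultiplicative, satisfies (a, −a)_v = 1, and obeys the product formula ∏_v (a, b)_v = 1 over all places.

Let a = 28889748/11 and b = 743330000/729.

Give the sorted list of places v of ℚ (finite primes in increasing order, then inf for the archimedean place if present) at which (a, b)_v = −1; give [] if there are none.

[11, 41]

(a, b) ≡ (16687, 1517) mod (ℚ^×)²; places V = {2, 3, 5, 7, 11, 23, 37, 41, ∞}.
(a,b)_37: α=1, u≡33; β=1, v≡27 (mod 37); (33|37)=+1, (27|37)=+1; sign (−1)^0·+1^1·+1^1 = +1.
(a,b)_3: α=2, u≡1; β=-6, v≡2 (mod 3); (1|3)=+1, (2|3)=-1; sign (−1)^0·+1^-6·-1^2 = +1.
(a,b)_5: α=0, u≡3; β=4, v≡2 (mod 5); (3|5)=-1, (2|5)=-1; sign (−1)^0·-1^4·-1^0 = +1.
(a,b)_∞: sgn(16687)=+, sgn(1517)=+, so +1.
(a,b)_41: α=1, u≡30; β=1, v≡4 (mod 41); (30|41)=-1, (4|41)=+1; sign (−1)^0·-1^1·+1^1 = -1.
(a,b)_7: α=0, u≡5; β=2, v≡6 (mod 7); (5|7)=-1, (6|7)=-1; sign (−1)^0·-1^2·-1^0 = +1.
(a,b)_23: α=2, u≡3; β=0, v≡11 (mod 23); (3|23)=+1, (11|23)=-1; sign (−1)^0·+1^0·-1^2 = +1.
(a,b)_11: α=-1, u≡8; β=0, v≡2 (mod 11); (8|11)=-1, (2|11)=-1; sign (−1)^0·-1^0·-1^-1 = -1.
(a,b)_2: α=2, β=4; u≡7, v≡5 (mod 8); ε(u)ε(v)=1·0, αω(v)=2·1, βω(u)=4·0; sum ≡ 0  ⇒  +1.
|Ram(16687, 1517)| = 2, even; anisotropic at {11, 41}.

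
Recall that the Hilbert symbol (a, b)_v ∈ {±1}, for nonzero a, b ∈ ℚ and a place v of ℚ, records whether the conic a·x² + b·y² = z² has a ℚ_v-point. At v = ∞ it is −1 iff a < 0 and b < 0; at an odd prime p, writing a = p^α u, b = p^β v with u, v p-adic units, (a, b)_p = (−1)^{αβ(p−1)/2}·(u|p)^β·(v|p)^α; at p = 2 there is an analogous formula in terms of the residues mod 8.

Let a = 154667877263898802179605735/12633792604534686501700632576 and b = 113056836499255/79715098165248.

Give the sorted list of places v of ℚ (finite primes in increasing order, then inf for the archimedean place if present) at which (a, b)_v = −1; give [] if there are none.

[7, 17]

Mod squares: a ≡ 19635, b ≡ 385. Check v ∈ {∞, 2, 3, 5, 7, 11, 13, 17, 37, 41}.
v=13: a=13^-10·(≡5), b=13^-6·(≡6) mod 13; (5|13)=-1, (6|13)=-1; (−1)^{-10·-6·6}·(-1)^-6·(-1)^-10 = +1.
v=17: a=17^7·(≡15), b=17^4·(≡12) mod 17; (15|17)=+1, (12|17)=-1; (−1)^{7·4·8}·(+1)^4·(-1)^7 = -1.
v=3: a=3^-5·(≡2), b=3^-2·(≡1) mod 3; (2|3)=-1, (1|3)=+1; (−1)^{-5·-2·1}·(-1)^-2·(+1)^-5 = +1.
v=37: a=37^2·(≡21), b=37^0·(≡2) mod 37; (21|37)=+1, (2|37)=-1; (−1)^{2·0·18}·(+1)^0·(-1)^2 = +1.
v=41: a=41^4·(≡23), b=41^2·(≡39) mod 41; (23|41)=+1, (39|41)=+1; (−1)^{4·2·20}·(+1)^2·(+1)^4 = +1.
v=2: v_2(a)=-40, v_2(b)=-18; units ≡ 3, 1 (mod 8); ε·ε+αω+βω = 1·0+-40·0+-18·1 ≡ 0  ⇒  (a,b)_2 = +1.
v=∞: 19635 > 0 and 385 > 0  ⇒  (a,b)_∞ = +1.
v=5: a=5^1·(≡2), b=5^1·(≡2) mod 5; (2|5)=-1, (2|5)=-1; (−1)^{1·1·2}·(-1)^1·(-1)^1 = +1.
v=11: a=11^7·(≡4), b=11^5·(≡6) mod 11; (4|11)=+1, (6|11)=-1; (−1)^{7·5·5}·(+1)^5·(-1)^7 = +1.
v=7: a=7^-3·(≡3), b=7^-1·(≡6) mod 7; (3|7)=-1, (6|7)=-1; (−1)^{-3·-1·3}·(-1)^-1·(-1)^-3 = -1.
(19635, 385 / ℚ) ramifies at {7, 17}: a division algebra.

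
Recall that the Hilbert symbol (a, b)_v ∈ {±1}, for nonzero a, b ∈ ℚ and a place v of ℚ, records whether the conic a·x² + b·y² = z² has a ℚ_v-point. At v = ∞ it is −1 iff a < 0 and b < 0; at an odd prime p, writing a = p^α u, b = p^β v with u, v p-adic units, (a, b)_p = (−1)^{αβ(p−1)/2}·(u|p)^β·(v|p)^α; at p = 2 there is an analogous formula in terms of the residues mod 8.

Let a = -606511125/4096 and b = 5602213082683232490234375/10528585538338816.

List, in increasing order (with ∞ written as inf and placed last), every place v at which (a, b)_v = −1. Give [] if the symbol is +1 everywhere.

(a, b) ≡ (-2805, 7) mod (ℚ^×)²; places V = {2, 3, 5, 7, 11, 13, 17, 31, 41, 47, 59, ∞}.
(a,b)_59: α=0, u≡1; β=2, v≡12 (mod 59); (1|59)=+1, (12|59)=+1; sign (−1)^0·+1^2·+1^0 = +1.
(a,b)_13: α=0, u≡1; β=-2, v≡2 (mod 13); (1|13)=+1, (2|13)=-1; sign (−1)^0·+1^-2·-1^0 = +1.
(a,b)_11: α=1, u≡1; β=2, v≡8 (mod 11); (1|11)=+1, (8|11)=-1; sign (−1)^0·+1^2·-1^1 = -1.
(a,b)_47: α=0, u≡20; β=-2, v≡7 (mod 47); (20|47)=-1, (7|47)=+1; sign (−1)^0·-1^-2·+1^0 = +1.
(a,b)_41: α=0, u≡13; β=-2, v≡15 (mod 41); (13|41)=-1, (15|41)=-1; sign (−1)^0·-1^-2·-1^0 = +1.
(a,b)_5: α=3, u≡1; β=10, v≡2 (mod 5); (1|5)=+1, (2|5)=-1; sign (−1)^0·+1^10·-1^3 = -1.
(a,b)_31: α=2, u≡1; β=4, v≡4 (mod 31); (1|31)=+1, (4|31)=+1; sign (−1)^0·+1^4·+1^2 = +1.
(a,b)_7: α=0, u≡4; β=1, v≡2 (mod 7); (4|7)=+1, (2|7)=+1; sign (−1)^0·+1^1·+1^0 = +1.
(a,b)_∞: sgn(-2805)=−, sgn(7)=+, so +1.
(a,b)_17: α=1, u≡7; β=2, v≡10 (mod 17); (7|17)=-1, (10|17)=-1; sign (−1)^0·-1^2·-1^1 = -1.
(a,b)_3: α=3, u≡1; β=6, v≡1 (mod 3); (1|3)=+1, (1|3)=+1; sign (−1)^0·+1^6·+1^3 = +1.
(a,b)_2: α=-12, β=-24; u≡3, v≡7 (mod 8); ε(u)ε(v)=1·1, αω(v)=-12·0, βω(u)=-24·1; sum ≡ 1  ⇒  -1.
Ram(-2805, 7) = {2, 5, 11, 17}; no ℚ_2-point on the conic.

[2, 5, 11, 17]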